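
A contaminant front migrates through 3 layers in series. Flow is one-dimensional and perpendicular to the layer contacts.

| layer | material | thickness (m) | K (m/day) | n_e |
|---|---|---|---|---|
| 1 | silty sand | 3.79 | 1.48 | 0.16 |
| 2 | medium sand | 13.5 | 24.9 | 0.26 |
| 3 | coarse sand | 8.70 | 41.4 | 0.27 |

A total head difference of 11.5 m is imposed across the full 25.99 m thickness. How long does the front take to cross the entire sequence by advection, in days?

With flow normal to the layers, continuity requires the same specific discharge q through every layer.
Σ(b_i/K_i) = 3.79/1.48 + 13.5/24.9 + 8.70/41.4 = 3.313 d.
q = Δh / Σ(b_i/K_i) = 11.5 / 3.313 = 3.471 m/day.
In each layer the seepage velocity is v_i = q/n_i, so the layer transit time is t_i = b_i·n_i / q:
  layer 1 (silty sand): t_1 = 3.79 × 0.16 / 3.471 = 0.1747 d
  layer 2 (medium sand): t_2 = 13.5 × 0.26 / 3.471 = 1.011 d
  layer 3 (coarse sand): t_3 = 8.70 × 0.27 / 3.471 = 0.6767 d
Total t = Σ t_i = 1.863 days.

1.86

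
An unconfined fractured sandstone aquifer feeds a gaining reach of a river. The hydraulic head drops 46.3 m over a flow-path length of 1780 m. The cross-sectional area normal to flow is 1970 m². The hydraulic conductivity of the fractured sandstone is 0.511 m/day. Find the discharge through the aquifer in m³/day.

26.2

Hydraulic gradient i = Δh / L = 46.3 / 1780 = 0.02601.
Darcy's law: Q = K · A · i = 0.5110 × 1970 × 0.02601 = 26.18 m³/day.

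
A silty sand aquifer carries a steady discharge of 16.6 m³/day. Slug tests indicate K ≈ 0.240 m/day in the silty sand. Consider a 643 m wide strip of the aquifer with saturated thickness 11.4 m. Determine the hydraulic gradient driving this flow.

Cross-sectional area A = 643 × 11.4 = 7330 m².
From Q = K·A·i, i = Q / (K·A) = 16.6 / (0.2400 × 7330) = 0.009436.

0.00944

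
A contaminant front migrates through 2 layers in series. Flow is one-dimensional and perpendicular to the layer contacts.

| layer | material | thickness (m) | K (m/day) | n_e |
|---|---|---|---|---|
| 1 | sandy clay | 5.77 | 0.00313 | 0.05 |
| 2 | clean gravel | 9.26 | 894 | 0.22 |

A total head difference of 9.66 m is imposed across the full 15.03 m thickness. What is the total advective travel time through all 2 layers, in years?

1.22

With flow normal to the layers, continuity requires the same specific discharge q through every layer.
Σ(b_i/K_i) = 5.77/0.00313 + 9.26/894 = 1843 d.
q = Δh / Σ(b_i/K_i) = 9.66 / 1843 = 0.005240 m/day.
In each layer the seepage velocity is v_i = q/n_i, so the layer transit time is t_i = b_i·n_i / q:
  layer 1 (sandy clay): t_1 = 5.77 × 0.05 / 0.005240 = 55.06 d
  layer 2 (clean gravel): t_2 = 9.26 × 0.22 / 0.005240 = 388.8 d
Total t = Σ t_i = 443.8 days = 1.215 years.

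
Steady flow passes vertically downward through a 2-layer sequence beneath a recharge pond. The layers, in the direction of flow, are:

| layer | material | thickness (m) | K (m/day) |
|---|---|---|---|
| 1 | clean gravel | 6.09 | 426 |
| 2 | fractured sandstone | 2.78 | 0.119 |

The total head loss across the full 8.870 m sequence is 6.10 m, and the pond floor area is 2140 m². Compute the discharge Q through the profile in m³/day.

558

Flow is perpendicular to layering, so the layers act in series and the equivalent K is the thickness-weighted harmonic mean.
Total thickness L = 6.09 + 2.78 = 8.870 m.
Σ(b_i/K_i) = 6.09/426 + 2.78/0.119 = 23.38 d.
K_eq = L / Σ(b_i/K_i) = 8.870 / 23.38 = 0.3795 m/day.
Q = K_eq · A · (Δh/L) = 0.3795 × 2140 × (6.10/8.870) = 558.4 m³/day.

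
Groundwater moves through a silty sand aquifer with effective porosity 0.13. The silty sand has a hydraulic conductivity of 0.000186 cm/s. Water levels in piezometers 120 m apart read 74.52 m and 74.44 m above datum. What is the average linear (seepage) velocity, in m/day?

0.000824

Convert K: 0.000186 cm/s × 864 = 0.1607 m/day.
Hydraulic gradient i = (74.52 − 74.44) / 120 = 0.08 / 120 = 0.0006667.
Darcy flux q = K · i = 0.1607 × 0.0006667 = 0.0001071 m/day.
Seepage velocity v = q / n_e = 0.0001071 / 0.13 = 0.0008241 m/day.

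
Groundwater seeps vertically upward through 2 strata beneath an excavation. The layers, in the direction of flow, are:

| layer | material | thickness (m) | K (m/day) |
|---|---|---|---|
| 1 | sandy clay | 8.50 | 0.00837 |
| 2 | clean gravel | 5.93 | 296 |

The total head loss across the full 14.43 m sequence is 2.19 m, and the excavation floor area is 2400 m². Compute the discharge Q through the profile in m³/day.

Flow is perpendicular to layering, so the layers act in series and the equivalent K is the thickness-weighted harmonic mean.
Total thickness L = 8.50 + 5.93 = 14.43 m.
Σ(b_i/K_i) = 8.50/0.00837 + 5.93/296 = 1016 d.
K_eq = L / Σ(b_i/K_i) = 14.43 / 1016 = 0.01421 m/day.
Q = K_eq · A · (Δh/L) = 0.01421 × 2400 × (2.19/14.43) = 5.176 m³/day.

5.18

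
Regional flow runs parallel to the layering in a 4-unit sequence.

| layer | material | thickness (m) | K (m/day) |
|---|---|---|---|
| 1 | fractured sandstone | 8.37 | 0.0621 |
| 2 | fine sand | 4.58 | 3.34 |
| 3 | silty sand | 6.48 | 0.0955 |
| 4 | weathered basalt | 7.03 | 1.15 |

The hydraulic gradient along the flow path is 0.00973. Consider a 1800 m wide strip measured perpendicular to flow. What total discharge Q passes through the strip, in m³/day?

429

Flow is parallel to layering, so each bed carries its own Darcy discharge and the transmissivities add.
Σ(K_i·b_i) = 0.0621×8.37 + 3.34×4.58 + 0.0955×6.48 + 1.15×7.03 = 24.52 m²/day.
Hydraulic gradient i = 0.00973.
Q = Σ(K_i·b_i) · W · i = 24.52 × 1800 × 0.009730 = 429.4 m³/day.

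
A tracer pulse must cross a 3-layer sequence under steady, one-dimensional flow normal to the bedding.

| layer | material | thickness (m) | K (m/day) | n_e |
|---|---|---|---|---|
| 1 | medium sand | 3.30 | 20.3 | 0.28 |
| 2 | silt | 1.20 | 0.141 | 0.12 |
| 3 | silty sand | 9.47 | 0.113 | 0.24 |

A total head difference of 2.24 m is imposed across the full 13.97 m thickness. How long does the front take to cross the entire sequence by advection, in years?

0.378

With flow normal to the layers, continuity requires the same specific discharge q through every layer.
Σ(b_i/K_i) = 3.30/20.3 + 1.20/0.141 + 9.47/0.113 = 92.48 d.
q = Δh / Σ(b_i/K_i) = 2.24 / 92.48 = 0.02422 m/day.
In each layer the seepage velocity is v_i = q/n_i, so the layer transit time is t_i = b_i·n_i / q:
  layer 1 (medium sand): t_1 = 3.30 × 0.28 / 0.02422 = 38.15 d
  layer 2 (silt): t_2 = 1.20 × 0.12 / 0.02422 = 5.945 d
  layer 3 (silty sand): t_3 = 9.47 × 0.24 / 0.02422 = 93.83 d
Total t = Σ t_i = 137.9 days = 0.3776 years.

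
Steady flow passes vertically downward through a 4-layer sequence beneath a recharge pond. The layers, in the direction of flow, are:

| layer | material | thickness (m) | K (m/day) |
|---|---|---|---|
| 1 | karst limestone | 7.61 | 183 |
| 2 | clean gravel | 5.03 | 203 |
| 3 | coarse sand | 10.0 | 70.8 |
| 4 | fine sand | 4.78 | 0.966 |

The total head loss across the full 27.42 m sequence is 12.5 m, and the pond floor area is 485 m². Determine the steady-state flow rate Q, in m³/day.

Flow is perpendicular to layering, so the layers act in series and the equivalent K is the thickness-weighted harmonic mean.
Total thickness L = 7.61 + 5.03 + 10.0 + 4.78 = 27.42 m.
Σ(b_i/K_i) = 7.61/183 + 5.03/203 + 10.0/70.8 + 4.78/0.966 = 5.156 d.
K_eq = L / Σ(b_i/K_i) = 27.42 / 5.156 = 5.318 m/day.
Q = K_eq · A · (Δh/L) = 5.318 × 485 × (12.5/27.42) = 1176 m³/day.

1180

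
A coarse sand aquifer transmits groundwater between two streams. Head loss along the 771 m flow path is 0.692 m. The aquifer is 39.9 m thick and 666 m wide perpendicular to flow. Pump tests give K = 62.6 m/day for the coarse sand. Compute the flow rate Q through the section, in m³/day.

1490

Cross-sectional area A = 666 × 39.9 = 26573 m².
Hydraulic gradient i = Δh / L = 0.692 / 771 = 0.0008975.
Darcy's law: Q = K · A · i = 62.60 × 26573 × 0.0008975 = 1493 m³/day.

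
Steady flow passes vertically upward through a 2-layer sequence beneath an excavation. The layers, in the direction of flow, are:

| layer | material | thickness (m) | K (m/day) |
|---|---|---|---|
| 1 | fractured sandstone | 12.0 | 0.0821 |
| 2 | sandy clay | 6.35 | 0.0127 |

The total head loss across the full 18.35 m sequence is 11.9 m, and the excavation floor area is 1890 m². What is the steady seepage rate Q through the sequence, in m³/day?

Flow is perpendicular to layering, so the layers act in series and the equivalent K is the thickness-weighted harmonic mean.
Total thickness L = 12.0 + 6.35 = 18.35 m.
Σ(b_i/K_i) = 12.0/0.0821 + 6.35/0.0127 = 646.2 d.
K_eq = L / Σ(b_i/K_i) = 18.35 / 646.2 = 0.02840 m/day.
Q = K_eq · A · (Δh/L) = 0.02840 × 1890 × (11.9/18.35) = 34.81 m³/day.

34.8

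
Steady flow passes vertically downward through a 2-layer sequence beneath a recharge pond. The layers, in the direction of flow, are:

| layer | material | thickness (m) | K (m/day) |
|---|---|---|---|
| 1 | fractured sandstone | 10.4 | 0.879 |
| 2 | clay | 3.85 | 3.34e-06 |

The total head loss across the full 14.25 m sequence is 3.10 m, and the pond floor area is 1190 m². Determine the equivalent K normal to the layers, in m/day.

1.24e-05

Flow is perpendicular to layering, so the layers act in series and the equivalent K is the thickness-weighted harmonic mean.
Total thickness L = 10.4 + 3.85 = 14.25 m.
Σ(b_i/K_i) = 10.4/0.879 + 3.85/3.34e-06 = 1.153e+06 d.
K_eq = L / Σ(b_i/K_i) = 14.25 / 1.153e+06 = 1.236e-05 m/day.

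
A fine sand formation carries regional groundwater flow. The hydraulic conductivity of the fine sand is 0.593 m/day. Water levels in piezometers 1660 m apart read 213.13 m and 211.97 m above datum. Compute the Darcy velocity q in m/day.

0.000414

Hydraulic gradient i = (213.13 − 211.97) / 1660 = 1.16 / 1660 = 0.0006988.
Specific discharge q = K · i = 0.5930 × 0.0006988 = 0.0004144 m/day.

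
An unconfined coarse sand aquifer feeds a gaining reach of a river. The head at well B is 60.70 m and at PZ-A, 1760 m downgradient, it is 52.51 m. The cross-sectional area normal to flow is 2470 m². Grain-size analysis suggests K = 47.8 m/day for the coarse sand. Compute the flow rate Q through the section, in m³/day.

Hydraulic gradient i = (60.70 − 52.51) / 1760 = 8.19 / 1760 = 0.004653.
Darcy's law: Q = K · A · i = 47.80 × 2470 × 0.004653 = 549.4 m³/day.

549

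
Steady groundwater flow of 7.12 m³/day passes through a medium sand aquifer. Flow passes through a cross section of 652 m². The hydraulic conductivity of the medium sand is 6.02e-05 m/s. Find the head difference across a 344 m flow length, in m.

0.722

Convert K: 6.02e-05 m/s × 86400 = 5.201 m/day.
From Q = K·A·i, i = Q / (K·A) = 7.12 / (5.201 × 652.0) = 0.002100.
Head loss Δh = i · L = 0.002100 × 344 = 0.7222 m.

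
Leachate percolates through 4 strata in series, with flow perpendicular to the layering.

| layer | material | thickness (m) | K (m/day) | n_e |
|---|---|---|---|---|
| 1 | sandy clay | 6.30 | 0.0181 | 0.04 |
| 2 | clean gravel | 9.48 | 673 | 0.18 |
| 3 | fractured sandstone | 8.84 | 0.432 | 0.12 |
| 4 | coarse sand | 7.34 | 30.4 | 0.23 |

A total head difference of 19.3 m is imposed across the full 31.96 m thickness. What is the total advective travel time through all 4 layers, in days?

With flow normal to the layers, continuity requires the same specific discharge q through every layer.
Σ(b_i/K_i) = 6.30/0.0181 + 9.48/673 + 8.84/0.432 + 7.34/30.4 = 368.8 d.
q = Δh / Σ(b_i/K_i) = 19.3 / 368.8 = 0.05233 m/day.
In each layer the seepage velocity is v_i = q/n_i, so the layer transit time is t_i = b_i·n_i / q:
  layer 1 (sandy clay): t_1 = 6.30 × 0.04 / 0.05233 = 4.815 d
  layer 2 (clean gravel): t_2 = 9.48 × 0.18 / 0.05233 = 32.61 d
  layer 3 (fractured sandstone): t_3 = 8.84 × 0.12 / 0.05233 = 20.27 d
  layer 4 (coarse sand): t_4 = 7.34 × 0.23 / 0.05233 = 32.26 d
Total t = Σ t_i = 89.95 days.

89.9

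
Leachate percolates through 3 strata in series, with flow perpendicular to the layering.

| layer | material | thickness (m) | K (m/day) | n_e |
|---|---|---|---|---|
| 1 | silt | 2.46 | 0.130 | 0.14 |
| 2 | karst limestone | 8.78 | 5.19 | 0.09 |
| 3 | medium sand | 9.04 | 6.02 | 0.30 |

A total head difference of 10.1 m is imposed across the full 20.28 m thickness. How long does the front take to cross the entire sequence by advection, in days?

With flow normal to the layers, continuity requires the same specific discharge q through every layer.
Σ(b_i/K_i) = 2.46/0.130 + 8.78/5.19 + 9.04/6.02 = 22.12 d.
q = Δh / Σ(b_i/K_i) = 10.1 / 22.12 = 0.4567 m/day.
In each layer the seepage velocity is v_i = q/n_i, so the layer transit time is t_i = b_i·n_i / q:
  layer 1 (silt): t_1 = 2.46 × 0.14 / 0.4567 = 0.7541 d
  layer 2 (karst limestone): t_2 = 8.78 × 0.09 / 0.4567 = 1.730 d
  layer 3 (medium sand): t_3 = 9.04 × 0.30 / 0.4567 = 5.939 d
Total t = Σ t_i = 8.423 days.

8.42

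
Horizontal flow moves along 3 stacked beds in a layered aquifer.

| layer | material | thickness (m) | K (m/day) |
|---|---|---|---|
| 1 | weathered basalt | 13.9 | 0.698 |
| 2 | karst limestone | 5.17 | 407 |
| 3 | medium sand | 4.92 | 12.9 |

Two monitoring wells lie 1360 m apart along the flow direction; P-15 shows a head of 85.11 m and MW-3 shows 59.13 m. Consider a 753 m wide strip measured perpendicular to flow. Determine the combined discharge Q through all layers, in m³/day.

Flow is parallel to layering, so each bed carries its own Darcy discharge and the transmissivities add.
Σ(K_i·b_i) = 0.698×13.9 + 407×5.17 + 12.9×4.92 = 2177 m²/day.
Hydraulic gradient i = (85.11 − 59.13) / 1360 = 25.98 / 1360 = 0.01910.
Q = Σ(K_i·b_i) · W · i = 2177 × 753 × 0.01910 = 31320 m³/day.

31300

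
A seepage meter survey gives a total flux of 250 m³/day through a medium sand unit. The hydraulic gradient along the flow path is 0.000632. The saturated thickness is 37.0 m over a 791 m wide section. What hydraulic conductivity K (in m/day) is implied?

13.5

Cross-sectional area A = 791 × 37.0 = 29267 m².
Hydraulic gradient i = 0.000632.
From Q = K·A·i, K = Q / (A·i) = 250 / (29267 × 0.0006320) = 13.52 m/day.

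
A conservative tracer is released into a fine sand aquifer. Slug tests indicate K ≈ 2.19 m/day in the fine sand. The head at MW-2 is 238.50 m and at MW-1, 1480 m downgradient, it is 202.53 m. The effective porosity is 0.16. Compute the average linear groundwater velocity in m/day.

0.333

Hydraulic gradient i = (238.50 − 202.53) / 1480 = 35.97 / 1480 = 0.02430.
Darcy flux q = K · i = 2.190 × 0.02430 = 0.05323 m/day.
Seepage velocity v = q / n_e = 0.05323 / 0.16 = 0.3327 m/day.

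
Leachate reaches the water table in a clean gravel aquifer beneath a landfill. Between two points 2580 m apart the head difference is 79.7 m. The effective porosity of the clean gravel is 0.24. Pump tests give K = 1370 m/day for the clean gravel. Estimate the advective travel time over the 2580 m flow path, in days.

14.6

Hydraulic gradient i = Δh / L = 79.7 / 2580 = 0.03089.
Darcy flux q = K · i = 1370 × 0.03089 = 42.32 m/day.
Seepage velocity v = q / n_e = 42.32 / 0.24 = 176.3 m/day.
Travel time t = L / v = 2580 / 176.3 = 14.63 days.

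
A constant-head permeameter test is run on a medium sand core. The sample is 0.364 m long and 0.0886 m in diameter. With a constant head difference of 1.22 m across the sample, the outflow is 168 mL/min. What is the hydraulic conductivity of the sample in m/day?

Cross-sectional area A = π·(d/2)² = π × (0.0886/2)² = 0.006165 m².
Convert discharge: 168 mL/min = 2.800e-06 m³/s.
Darcy's law rearranged: K = Q·L / (A·Δh) = 2.800e-06 × 0.364 / (0.006165 × 1.22) = 0.0001355 m/s = 11.71 m/day.

11.7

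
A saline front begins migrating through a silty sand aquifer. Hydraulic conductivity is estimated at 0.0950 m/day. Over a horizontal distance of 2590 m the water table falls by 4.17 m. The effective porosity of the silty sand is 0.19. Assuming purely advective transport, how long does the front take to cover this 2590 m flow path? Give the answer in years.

Hydraulic gradient i = Δh / L = 4.17 / 2590 = 0.001610.
Darcy flux q = K · i = 0.09500 × 0.001610 = 0.0001530 m/day.
Seepage velocity v = q / n_e = 0.0001530 / 0.19 = 0.0008050 m/day.
Travel time t = L / v = 2590 / 0.0008050 = 3.217e+06 days = 8809 years.

8810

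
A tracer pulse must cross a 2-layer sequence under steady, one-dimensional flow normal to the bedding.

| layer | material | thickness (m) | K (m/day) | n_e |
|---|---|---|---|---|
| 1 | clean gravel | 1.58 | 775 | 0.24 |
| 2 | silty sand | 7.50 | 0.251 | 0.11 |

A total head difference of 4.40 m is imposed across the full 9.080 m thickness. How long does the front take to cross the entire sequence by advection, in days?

8.18

With flow normal to the layers, continuity requires the same specific discharge q through every layer.
Σ(b_i/K_i) = 1.58/775 + 7.50/0.251 = 29.88 d.
q = Δh / Σ(b_i/K_i) = 4.40 / 29.88 = 0.1472 m/day.
In each layer the seepage velocity is v_i = q/n_i, so the layer transit time is t_i = b_i·n_i / q:
  layer 1 (clean gravel): t_1 = 1.58 × 0.24 / 0.1472 = 2.575 d
  layer 2 (silty sand): t_2 = 7.50 × 0.11 / 0.1472 = 5.603 d
Total t = Σ t_i = 8.178 days.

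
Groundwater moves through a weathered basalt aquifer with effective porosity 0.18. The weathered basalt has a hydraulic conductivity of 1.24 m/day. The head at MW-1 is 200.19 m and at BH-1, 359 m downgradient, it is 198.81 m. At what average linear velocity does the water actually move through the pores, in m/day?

0.0265

Hydraulic gradient i = (200.19 − 198.81) / 359 = 1.38 / 359 = 0.003844.
Darcy flux q = K · i = 1.240 × 0.003844 = 0.004767 m/day.
Seepage velocity v = q / n_e = 0.004767 / 0.18 = 0.02648 m/day.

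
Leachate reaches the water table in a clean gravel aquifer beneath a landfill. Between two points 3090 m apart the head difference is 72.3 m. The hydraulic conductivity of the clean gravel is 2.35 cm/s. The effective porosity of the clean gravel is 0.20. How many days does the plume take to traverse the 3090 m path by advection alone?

13.0

Convert K: 2.35 cm/s × 864 = 2030 m/day.
Hydraulic gradient i = Δh / L = 72.3 / 3090 = 0.02340.
Darcy flux q = K · i = 2030 × 0.02340 = 47.51 m/day.
Seepage velocity v = q / n_e = 47.51 / 0.20 = 237.5 m/day.
Travel time t = L / v = 3090 / 237.5 = 13.01 days.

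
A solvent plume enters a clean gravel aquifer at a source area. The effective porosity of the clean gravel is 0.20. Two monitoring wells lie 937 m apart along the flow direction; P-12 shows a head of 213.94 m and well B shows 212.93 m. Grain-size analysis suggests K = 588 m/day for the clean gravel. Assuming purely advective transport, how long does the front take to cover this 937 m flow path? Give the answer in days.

296

Hydraulic gradient i = (213.94 − 212.93) / 937 = 1.01 / 937 = 0.001078.
Darcy flux q = K · i = 588.0 × 0.001078 = 0.6338 m/day.
Seepage velocity v = q / n_e = 0.6338 / 0.20 = 3.169 m/day.
Travel time t = L / v = 937 / 3.169 = 295.7 days.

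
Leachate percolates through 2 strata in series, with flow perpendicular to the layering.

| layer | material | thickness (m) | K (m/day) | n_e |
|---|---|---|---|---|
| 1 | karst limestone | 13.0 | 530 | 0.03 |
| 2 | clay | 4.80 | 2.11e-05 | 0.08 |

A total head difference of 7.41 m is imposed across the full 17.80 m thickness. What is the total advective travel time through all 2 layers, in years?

With flow normal to the layers, continuity requires the same specific discharge q through every layer.
Σ(b_i/K_i) = 13.0/530 + 4.80/2.11e-05 = 2.275e+05 d.
q = Δh / Σ(b_i/K_i) = 7.41 / 2.275e+05 = 3.257e-05 m/day.
In each layer the seepage velocity is v_i = q/n_i, so the layer transit time is t_i = b_i·n_i / q:
  layer 1 (karst limestone): t_1 = 13.0 × 0.03 / 3.257e-05 = 11973 d
  layer 2 (clay): t_2 = 4.80 × 0.08 / 3.257e-05 = 11789 d
Total t = Σ t_i = 23762 days = 65.06 years.

65.1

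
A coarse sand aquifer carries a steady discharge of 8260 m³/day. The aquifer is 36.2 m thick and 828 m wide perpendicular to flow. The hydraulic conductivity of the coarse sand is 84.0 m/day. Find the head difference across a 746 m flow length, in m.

Cross-sectional area A = 828 × 36.2 = 29974 m².
From Q = K·A·i, i = Q / (K·A) = 8260 / (84.00 × 29974) = 0.003281.
Head loss Δh = i · L = 0.003281 × 746 = 2.447 m.

2.45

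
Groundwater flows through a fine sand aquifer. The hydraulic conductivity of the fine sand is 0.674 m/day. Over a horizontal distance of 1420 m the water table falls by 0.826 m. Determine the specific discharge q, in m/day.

0.000392

Hydraulic gradient i = Δh / L = 0.826 / 1420 = 0.0005817.
Specific discharge q = K · i = 0.6740 × 0.0005817 = 0.0003921 m/day.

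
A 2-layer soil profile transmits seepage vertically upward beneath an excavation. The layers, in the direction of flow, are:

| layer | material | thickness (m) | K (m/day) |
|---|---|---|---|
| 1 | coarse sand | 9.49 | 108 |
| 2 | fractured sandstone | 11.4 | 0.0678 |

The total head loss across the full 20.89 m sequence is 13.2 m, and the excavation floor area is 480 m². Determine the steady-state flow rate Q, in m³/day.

37.7

Flow is perpendicular to layering, so the layers act in series and the equivalent K is the thickness-weighted harmonic mean.
Total thickness L = 9.49 + 11.4 = 20.89 m.
Σ(b_i/K_i) = 9.49/108 + 11.4/0.0678 = 168.2 d.
K_eq = L / Σ(b_i/K_i) = 20.89 / 168.2 = 0.1242 m/day.
Q = K_eq · A · (Δh/L) = 0.1242 × 480 × (13.2/20.89) = 37.66 m³/day.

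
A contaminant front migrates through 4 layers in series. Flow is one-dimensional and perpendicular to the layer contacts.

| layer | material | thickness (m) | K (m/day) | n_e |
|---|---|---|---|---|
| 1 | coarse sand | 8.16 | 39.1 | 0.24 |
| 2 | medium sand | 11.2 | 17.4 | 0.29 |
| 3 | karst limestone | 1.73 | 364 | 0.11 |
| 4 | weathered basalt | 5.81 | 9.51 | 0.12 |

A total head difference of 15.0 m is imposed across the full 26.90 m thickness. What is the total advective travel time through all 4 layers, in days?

0.596

With flow normal to the layers, continuity requires the same specific discharge q through every layer.
Σ(b_i/K_i) = 8.16/39.1 + 11.2/17.4 + 1.73/364 + 5.81/9.51 = 1.468 d.
q = Δh / Σ(b_i/K_i) = 15.0 / 1.468 = 10.22 m/day.
In each layer the seepage velocity is v_i = q/n_i, so the layer transit time is t_i = b_i·n_i / q:
  layer 1 (coarse sand): t_1 = 8.16 × 0.24 / 10.22 = 0.1917 d
  layer 2 (medium sand): t_2 = 11.2 × 0.29 / 10.22 = 0.3179 d
  layer 3 (karst limestone): t_3 = 1.73 × 0.11 / 10.22 = 0.01862 d
  layer 4 (weathered basalt): t_4 = 5.81 × 0.12 / 10.22 = 0.06824 d
Total t = Σ t_i = 0.5964 days.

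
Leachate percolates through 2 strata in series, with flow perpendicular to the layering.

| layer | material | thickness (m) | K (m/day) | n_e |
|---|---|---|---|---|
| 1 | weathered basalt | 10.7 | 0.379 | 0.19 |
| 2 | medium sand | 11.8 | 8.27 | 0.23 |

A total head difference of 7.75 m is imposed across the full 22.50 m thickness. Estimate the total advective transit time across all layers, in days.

With flow normal to the layers, continuity requires the same specific discharge q through every layer.
Σ(b_i/K_i) = 10.7/0.379 + 11.8/8.27 = 29.66 d.
q = Δh / Σ(b_i/K_i) = 7.75 / 29.66 = 0.2613 m/day.
In each layer the seepage velocity is v_i = q/n_i, so the layer transit time is t_i = b_i·n_i / q:
  layer 1 (weathered basalt): t_1 = 10.7 × 0.19 / 0.2613 = 7.780 d
  layer 2 (medium sand): t_2 = 11.8 × 0.23 / 0.2613 = 10.39 d
Total t = Σ t_i = 18.17 days.

18.2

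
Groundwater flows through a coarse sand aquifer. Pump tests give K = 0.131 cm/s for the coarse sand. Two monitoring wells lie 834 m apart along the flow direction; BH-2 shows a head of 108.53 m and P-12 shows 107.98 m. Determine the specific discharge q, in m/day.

0.0746

Convert K: 0.131 cm/s × 864 = 113.2 m/day.
Hydraulic gradient i = (108.53 − 107.98) / 834 = 0.55 / 834 = 0.0006595.
Specific discharge q = K · i = 113.2 × 0.0006595 = 0.07464 m/day.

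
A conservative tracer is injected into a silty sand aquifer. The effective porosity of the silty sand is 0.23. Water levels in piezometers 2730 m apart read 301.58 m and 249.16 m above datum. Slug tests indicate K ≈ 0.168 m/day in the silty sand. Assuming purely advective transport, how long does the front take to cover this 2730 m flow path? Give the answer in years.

Hydraulic gradient i = (301.58 − 249.16) / 2730 = 52.42 / 2730 = 0.01920.
Darcy flux q = K · i = 0.1680 × 0.01920 = 0.003226 m/day.
Seepage velocity v = q / n_e = 0.003226 / 0.23 = 0.01403 m/day.
Travel time t = L / v = 2730 / 0.01403 = 1.946e+05 days = 532.9 years.

533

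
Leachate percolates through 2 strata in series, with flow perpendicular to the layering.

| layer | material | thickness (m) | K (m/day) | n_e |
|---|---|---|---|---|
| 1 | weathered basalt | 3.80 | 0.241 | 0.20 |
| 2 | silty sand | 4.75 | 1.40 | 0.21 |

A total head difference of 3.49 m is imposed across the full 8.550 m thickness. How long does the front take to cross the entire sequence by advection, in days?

9.65

With flow normal to the layers, continuity requires the same specific discharge q through every layer.
Σ(b_i/K_i) = 3.80/0.241 + 4.75/1.40 = 19.16 d.
q = Δh / Σ(b_i/K_i) = 3.49 / 19.16 = 0.1821 m/day.
In each layer the seepage velocity is v_i = q/n_i, so the layer transit time is t_i = b_i·n_i / q:
  layer 1 (weathered basalt): t_1 = 3.80 × 0.20 / 0.1821 = 4.172 d
  layer 2 (silty sand): t_2 = 4.75 × 0.21 / 0.1821 = 5.476 d
Total t = Σ t_i = 9.649 days.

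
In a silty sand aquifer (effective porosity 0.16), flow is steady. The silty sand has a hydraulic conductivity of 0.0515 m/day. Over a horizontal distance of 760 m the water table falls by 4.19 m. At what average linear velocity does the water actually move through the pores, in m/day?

Hydraulic gradient i = Δh / L = 4.19 / 760 = 0.005513.
Darcy flux q = K · i = 0.05150 × 0.005513 = 0.0002839 m/day.
Seepage velocity v = q / n_e = 0.0002839 / 0.16 = 0.001775 m/day.

0.00177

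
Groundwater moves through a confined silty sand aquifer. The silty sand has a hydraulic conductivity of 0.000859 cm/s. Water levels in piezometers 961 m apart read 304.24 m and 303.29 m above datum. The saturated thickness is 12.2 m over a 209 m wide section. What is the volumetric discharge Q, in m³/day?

Convert K: 0.000859 cm/s × 864 = 0.7422 m/day.
Cross-sectional area A = 209 × 12.2 = 2550 m².
Hydraulic gradient i = (304.24 − 303.29) / 961 = 0.95 / 961 = 0.0009886.
Darcy's law: Q = K · A · i = 0.7422 × 2550 × 0.0009886 = 1.871 m³/day.

1.87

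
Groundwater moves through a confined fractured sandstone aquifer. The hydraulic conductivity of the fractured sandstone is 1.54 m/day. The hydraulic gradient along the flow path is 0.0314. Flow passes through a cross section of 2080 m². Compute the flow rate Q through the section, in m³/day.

101

Hydraulic gradient i = 0.0314.
Darcy's law: Q = K · A · i = 1.540 × 2080 × 0.03140 = 100.6 m³/day.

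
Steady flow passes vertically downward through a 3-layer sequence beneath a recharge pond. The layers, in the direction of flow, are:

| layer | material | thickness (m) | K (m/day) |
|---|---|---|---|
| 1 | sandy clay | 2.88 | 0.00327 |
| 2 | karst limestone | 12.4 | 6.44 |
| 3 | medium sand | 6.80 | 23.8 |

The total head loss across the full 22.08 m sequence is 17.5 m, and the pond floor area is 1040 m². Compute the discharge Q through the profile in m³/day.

Flow is perpendicular to layering, so the layers act in series and the equivalent K is the thickness-weighted harmonic mean.
Total thickness L = 2.88 + 12.4 + 6.80 = 22.08 m.
Σ(b_i/K_i) = 2.88/0.00327 + 12.4/6.44 + 6.80/23.8 = 882.9 d.
K_eq = L / Σ(b_i/K_i) = 22.08 / 882.9 = 0.02501 m/day.
Q = K_eq · A · (Δh/L) = 0.02501 × 1040 × (17.5/22.08) = 20.61 m³/day.

20.6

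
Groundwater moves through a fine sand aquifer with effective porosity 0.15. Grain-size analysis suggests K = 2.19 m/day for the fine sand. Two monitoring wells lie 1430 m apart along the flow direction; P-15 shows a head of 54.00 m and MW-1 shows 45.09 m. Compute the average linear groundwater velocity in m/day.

0.0910

Hydraulic gradient i = (54.00 − 45.09) / 1430 = 8.91 / 1430 = 0.006231.
Darcy flux q = K · i = 2.190 × 0.006231 = 0.01365 m/day.
Seepage velocity v = q / n_e = 0.01365 / 0.15 = 0.09097 m/day.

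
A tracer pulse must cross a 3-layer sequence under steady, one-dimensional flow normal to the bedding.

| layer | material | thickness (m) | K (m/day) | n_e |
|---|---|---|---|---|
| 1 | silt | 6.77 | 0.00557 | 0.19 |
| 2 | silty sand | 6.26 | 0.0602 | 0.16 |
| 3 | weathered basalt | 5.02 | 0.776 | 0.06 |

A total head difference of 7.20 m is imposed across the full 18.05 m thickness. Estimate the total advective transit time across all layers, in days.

477

With flow normal to the layers, continuity requires the same specific discharge q through every layer.
Σ(b_i/K_i) = 6.77/0.00557 + 6.26/0.0602 + 5.02/0.776 = 1326 d.
q = Δh / Σ(b_i/K_i) = 7.20 / 1326 = 0.005430 m/day.
In each layer the seepage velocity is v_i = q/n_i, so the layer transit time is t_i = b_i·n_i / q:
  layer 1 (silt): t_1 = 6.77 × 0.19 / 0.005430 = 236.9 d
  layer 2 (silty sand): t_2 = 6.26 × 0.16 / 0.005430 = 184.4 d
  layer 3 (weathered basalt): t_3 = 5.02 × 0.06 / 0.005430 = 55.47 d
Total t = Σ t_i = 476.8 days.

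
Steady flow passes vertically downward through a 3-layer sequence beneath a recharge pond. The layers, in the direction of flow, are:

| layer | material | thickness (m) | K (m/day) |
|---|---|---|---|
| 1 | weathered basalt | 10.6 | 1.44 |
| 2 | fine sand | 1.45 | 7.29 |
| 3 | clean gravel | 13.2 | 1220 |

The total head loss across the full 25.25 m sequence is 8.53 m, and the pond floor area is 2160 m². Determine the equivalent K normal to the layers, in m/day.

3.34

Flow is perpendicular to layering, so the layers act in series and the equivalent K is the thickness-weighted harmonic mean.
Total thickness L = 10.6 + 1.45 + 13.2 = 25.25 m.
Σ(b_i/K_i) = 10.6/1.44 + 1.45/7.29 + 13.2/1220 = 7.571 d.
K_eq = L / Σ(b_i/K_i) = 25.25 / 7.571 = 3.335 m/day.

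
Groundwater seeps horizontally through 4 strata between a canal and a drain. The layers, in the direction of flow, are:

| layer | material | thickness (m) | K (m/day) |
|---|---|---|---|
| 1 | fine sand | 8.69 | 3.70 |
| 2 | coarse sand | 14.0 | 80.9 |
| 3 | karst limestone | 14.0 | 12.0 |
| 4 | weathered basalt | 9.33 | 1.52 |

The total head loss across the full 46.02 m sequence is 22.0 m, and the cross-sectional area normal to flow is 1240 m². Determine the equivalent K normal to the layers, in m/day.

Flow is perpendicular to layering, so the layers act in series and the equivalent K is the thickness-weighted harmonic mean.
Total thickness L = 8.69 + 14.0 + 14.0 + 9.33 = 46.02 m.
Σ(b_i/K_i) = 8.69/3.70 + 14.0/80.9 + 14.0/12.0 + 9.33/1.52 = 9.827 d.
K_eq = L / Σ(b_i/K_i) = 46.02 / 9.827 = 4.683 m/day.

4.68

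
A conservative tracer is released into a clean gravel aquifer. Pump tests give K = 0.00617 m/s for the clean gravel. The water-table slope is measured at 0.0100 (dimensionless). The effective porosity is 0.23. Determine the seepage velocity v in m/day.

23.2

Convert K: 0.00617 m/s × 86400 = 533.1 m/day.
Hydraulic gradient i = 0.0100.
Darcy flux q = K · i = 533.1 × 0.01000 = 5.331 m/day.
Seepage velocity v = q / n_e = 5.331 / 0.23 = 23.18 m/day.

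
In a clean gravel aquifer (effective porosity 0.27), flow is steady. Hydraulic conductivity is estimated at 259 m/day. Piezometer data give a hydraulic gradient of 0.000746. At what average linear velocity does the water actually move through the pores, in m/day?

0.716

Hydraulic gradient i = 0.000746.
Darcy flux q = K · i = 259.0 × 0.0007460 = 0.1932 m/day.
Seepage velocity v = q / n_e = 0.1932 / 0.27 = 0.7156 m/day.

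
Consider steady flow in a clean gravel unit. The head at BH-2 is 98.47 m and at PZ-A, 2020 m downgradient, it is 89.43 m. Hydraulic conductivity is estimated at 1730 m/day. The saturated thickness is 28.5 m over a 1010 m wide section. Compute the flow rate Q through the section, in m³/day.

223000

Cross-sectional area A = 1010 × 28.5 = 28785 m².
Hydraulic gradient i = (98.47 − 89.43) / 2020 = 9.04 / 2020 = 0.004475.
Darcy's law: Q = K · A · i = 1730 × 28785 × 0.004475 = 2.229e+05 m³/day.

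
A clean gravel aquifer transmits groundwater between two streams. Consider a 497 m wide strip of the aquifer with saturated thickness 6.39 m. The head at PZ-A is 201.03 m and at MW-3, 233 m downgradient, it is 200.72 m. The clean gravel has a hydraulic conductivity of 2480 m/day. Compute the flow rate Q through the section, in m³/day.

Cross-sectional area A = 497 × 6.39 = 3176 m².
Hydraulic gradient i = (201.03 − 200.72) / 233 = 0.31 / 233 = 0.001330.
Darcy's law: Q = K · A · i = 2480 × 3176 × 0.001330 = 10479 m³/day.

10500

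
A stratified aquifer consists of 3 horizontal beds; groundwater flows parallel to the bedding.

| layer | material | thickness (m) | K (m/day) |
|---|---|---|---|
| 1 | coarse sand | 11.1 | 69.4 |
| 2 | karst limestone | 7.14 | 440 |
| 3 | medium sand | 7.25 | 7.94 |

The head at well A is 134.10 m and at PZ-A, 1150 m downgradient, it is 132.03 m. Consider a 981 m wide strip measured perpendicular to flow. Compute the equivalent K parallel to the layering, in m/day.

156

Flow is parallel to layering, so each bed carries its own Darcy discharge and the transmissivities add.
Σ(K_i·b_i) = 69.4×11.1 + 440×7.14 + 7.94×7.25 = 3970 m²/day.
Total thickness b = 25.49 m, so K_eq = Σ(K_i·b_i)/b = 155.7 m/day.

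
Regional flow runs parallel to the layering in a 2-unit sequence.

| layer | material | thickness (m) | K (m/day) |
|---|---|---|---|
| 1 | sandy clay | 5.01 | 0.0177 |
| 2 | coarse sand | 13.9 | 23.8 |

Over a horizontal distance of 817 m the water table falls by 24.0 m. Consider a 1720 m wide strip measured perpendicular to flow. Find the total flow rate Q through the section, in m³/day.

16700

Flow is parallel to layering, so each bed carries its own Darcy discharge and the transmissivities add.
Σ(K_i·b_i) = 0.0177×5.01 + 23.8×13.9 = 330.9 m²/day.
Hydraulic gradient i = Δh / L = 24.0 / 817 = 0.02938.
Q = Σ(K_i·b_i) · W · i = 330.9 × 1720 × 0.02938 = 16720 m³/day.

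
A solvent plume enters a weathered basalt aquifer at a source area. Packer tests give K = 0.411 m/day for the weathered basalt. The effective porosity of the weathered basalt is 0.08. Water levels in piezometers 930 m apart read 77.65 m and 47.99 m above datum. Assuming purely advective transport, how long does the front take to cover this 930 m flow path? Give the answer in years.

15.5

Hydraulic gradient i = (77.65 − 47.99) / 930 = 29.66 / 930 = 0.03189.
Darcy flux q = K · i = 0.4110 × 0.03189 = 0.01311 m/day.
Seepage velocity v = q / n_e = 0.01311 / 0.08 = 0.1638 m/day.
Travel time t = L / v = 930 / 0.1638 = 5676 days = 15.54 years.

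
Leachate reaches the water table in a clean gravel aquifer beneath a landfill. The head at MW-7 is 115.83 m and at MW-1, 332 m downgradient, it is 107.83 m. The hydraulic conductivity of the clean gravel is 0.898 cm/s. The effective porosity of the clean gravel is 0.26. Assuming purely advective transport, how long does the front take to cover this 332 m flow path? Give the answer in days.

Convert K: 0.898 cm/s × 864 = 775.9 m/day.
Hydraulic gradient i = (115.83 − 107.83) / 332 = 8 / 332 = 0.02410.
Darcy flux q = K · i = 775.9 × 0.02410 = 18.70 m/day.
Seepage velocity v = q / n_e = 18.70 / 0.26 = 71.91 m/day.
Travel time t = L / v = 332 / 71.91 = 4.617 days.

4.62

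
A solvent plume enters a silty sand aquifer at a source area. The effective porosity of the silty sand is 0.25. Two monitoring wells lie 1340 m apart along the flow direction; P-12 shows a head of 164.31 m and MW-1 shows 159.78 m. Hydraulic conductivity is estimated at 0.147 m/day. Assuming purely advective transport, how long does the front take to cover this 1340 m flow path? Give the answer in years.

Hydraulic gradient i = (164.31 − 159.78) / 1340 = 4.53 / 1340 = 0.003381.
Darcy flux q = K · i = 0.1470 × 0.003381 = 0.0004969 m/day.
Seepage velocity v = q / n_e = 0.0004969 / 0.25 = 0.001988 m/day.
Travel time t = L / v = 1340 / 0.001988 = 6.741e+05 days = 1846 years.

1850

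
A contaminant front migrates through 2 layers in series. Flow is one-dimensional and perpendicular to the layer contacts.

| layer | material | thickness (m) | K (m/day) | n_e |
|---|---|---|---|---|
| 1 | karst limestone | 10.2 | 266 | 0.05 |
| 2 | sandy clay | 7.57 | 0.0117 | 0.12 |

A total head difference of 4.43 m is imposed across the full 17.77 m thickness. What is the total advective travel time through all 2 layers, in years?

0.567

With flow normal to the layers, continuity requires the same specific discharge q through every layer.
Σ(b_i/K_i) = 10.2/266 + 7.57/0.0117 = 647.0 d.
q = Δh / Σ(b_i/K_i) = 4.43 / 647.0 = 0.006846 m/day.
In each layer the seepage velocity is v_i = q/n_i, so the layer transit time is t_i = b_i·n_i / q:
  layer 1 (karst limestone): t_1 = 10.2 × 0.05 / 0.006846 = 74.49 d
  layer 2 (sandy clay): t_2 = 7.57 × 0.12 / 0.006846 = 132.7 d
Total t = Σ t_i = 207.2 days = 0.5672 years.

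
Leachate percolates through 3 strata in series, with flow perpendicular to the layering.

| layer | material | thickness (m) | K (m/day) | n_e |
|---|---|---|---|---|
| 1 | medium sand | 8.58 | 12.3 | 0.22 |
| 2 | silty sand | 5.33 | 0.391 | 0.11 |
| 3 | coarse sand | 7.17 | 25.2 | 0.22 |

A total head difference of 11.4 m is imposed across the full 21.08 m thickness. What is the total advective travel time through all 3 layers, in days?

5.19

With flow normal to the layers, continuity requires the same specific discharge q through every layer.
Σ(b_i/K_i) = 8.58/12.3 + 5.33/0.391 + 7.17/25.2 = 14.61 d.
q = Δh / Σ(b_i/K_i) = 11.4 / 14.61 = 0.7801 m/day.
In each layer the seepage velocity is v_i = q/n_i, so the layer transit time is t_i = b_i·n_i / q:
  layer 1 (medium sand): t_1 = 8.58 × 0.22 / 0.7801 = 2.420 d
  layer 2 (silty sand): t_2 = 5.33 × 0.11 / 0.7801 = 0.7516 d
  layer 3 (coarse sand): t_3 = 7.17 × 0.22 / 0.7801 = 2.022 d
Total t = Σ t_i = 5.193 days.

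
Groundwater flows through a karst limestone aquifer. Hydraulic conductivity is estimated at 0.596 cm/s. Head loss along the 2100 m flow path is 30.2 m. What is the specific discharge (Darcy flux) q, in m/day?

7.41

Convert K: 0.596 cm/s × 864 = 514.9 m/day.
Hydraulic gradient i = Δh / L = 30.2 / 2100 = 0.01438.
Specific discharge q = K · i = 514.9 × 0.01438 = 7.405 m/day.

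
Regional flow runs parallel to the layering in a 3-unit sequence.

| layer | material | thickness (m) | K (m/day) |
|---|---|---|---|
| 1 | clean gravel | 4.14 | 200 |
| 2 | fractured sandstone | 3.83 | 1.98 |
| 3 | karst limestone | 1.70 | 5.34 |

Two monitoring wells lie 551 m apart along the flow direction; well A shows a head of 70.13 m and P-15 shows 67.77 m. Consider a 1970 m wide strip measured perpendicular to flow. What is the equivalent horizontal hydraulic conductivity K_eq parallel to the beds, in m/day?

Flow is parallel to layering, so each bed carries its own Darcy discharge and the transmissivities add.
Σ(K_i·b_i) = 200×4.14 + 1.98×3.83 + 5.34×1.70 = 844.7 m²/day.
Total thickness b = 9.670 m, so K_eq = Σ(K_i·b_i)/b = 87.35 m/day.

87.3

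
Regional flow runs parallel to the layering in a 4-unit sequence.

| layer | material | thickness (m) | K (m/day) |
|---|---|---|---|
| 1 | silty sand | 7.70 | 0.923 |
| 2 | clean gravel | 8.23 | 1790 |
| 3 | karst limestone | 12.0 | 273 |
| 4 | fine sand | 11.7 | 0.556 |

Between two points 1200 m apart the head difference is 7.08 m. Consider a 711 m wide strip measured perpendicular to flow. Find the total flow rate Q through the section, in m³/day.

75600

Flow is parallel to layering, so each bed carries its own Darcy discharge and the transmissivities add.
Σ(K_i·b_i) = 0.923×7.70 + 1790×8.23 + 273×12.0 + 0.556×11.7 = 18021 m²/day.
Hydraulic gradient i = Δh / L = 7.08 / 1200 = 0.005900.
Q = Σ(K_i·b_i) · W · i = 18021 × 711 × 0.005900 = 75598 m³/day.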